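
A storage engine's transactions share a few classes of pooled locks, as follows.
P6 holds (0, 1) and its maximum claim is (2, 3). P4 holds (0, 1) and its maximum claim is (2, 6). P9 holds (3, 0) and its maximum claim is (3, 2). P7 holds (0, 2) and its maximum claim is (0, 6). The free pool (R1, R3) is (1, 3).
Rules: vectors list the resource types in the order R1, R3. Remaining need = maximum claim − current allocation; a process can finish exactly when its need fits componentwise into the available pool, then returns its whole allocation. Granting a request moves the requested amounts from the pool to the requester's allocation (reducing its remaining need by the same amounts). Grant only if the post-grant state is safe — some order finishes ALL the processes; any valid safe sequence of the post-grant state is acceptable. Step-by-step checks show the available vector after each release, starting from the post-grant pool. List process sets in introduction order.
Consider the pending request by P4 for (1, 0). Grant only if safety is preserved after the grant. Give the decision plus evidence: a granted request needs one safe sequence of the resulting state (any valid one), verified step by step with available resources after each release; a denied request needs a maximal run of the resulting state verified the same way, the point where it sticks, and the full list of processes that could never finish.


GRANT — the state after the grant stays safe, e.g. via P9, P6, P7, P4.
Key observation: the transfer keeps a workable pool ((0, 3)); P9 starts the safe sequence.
Verifying the post-grant state step by step:
  pool = (0, 3)
  P9 needs (0, 2) <= (0, 3) -> finishes; pool += (3, 0) = (3, 3)
  P6 needs (2, 2) <= (3, 3) -> finishes; pool += (0, 1) = (3, 4)
  P7 needs (0, 4) <= (3, 4) -> finishes; pool += (0, 2) = (3, 6)
  P4 needs (1, 5) <= (3, 6) -> finishes; pool += (1, 1) = (4, 7)


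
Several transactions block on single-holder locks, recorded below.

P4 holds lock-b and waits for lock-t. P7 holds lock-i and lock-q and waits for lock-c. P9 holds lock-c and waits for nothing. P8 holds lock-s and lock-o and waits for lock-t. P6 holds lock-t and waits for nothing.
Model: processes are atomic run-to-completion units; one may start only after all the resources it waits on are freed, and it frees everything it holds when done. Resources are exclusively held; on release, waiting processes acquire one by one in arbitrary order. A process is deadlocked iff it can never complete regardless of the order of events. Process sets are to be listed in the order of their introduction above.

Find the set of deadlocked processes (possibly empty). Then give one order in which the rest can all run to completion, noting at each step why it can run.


The deadlocked set is empty.
Key observation: the wait graph is acyclic; completion cascades from the unblocked processes through everyone else.
One completion order for the rest: P6, P9, P8, P4, P7.
Verifying each step:
  run P6 (it waits on nothing); releases lock-t
  run P9 (it waits on nothing); releases lock-c
  P8 waits on lock-t — all released -> runs and releases lock-s and lock-o
  P4 waits on lock-t — all released -> runs and releases lock-b
  P7 waits on lock-c — all released -> runs and releases lock-i and lock-q


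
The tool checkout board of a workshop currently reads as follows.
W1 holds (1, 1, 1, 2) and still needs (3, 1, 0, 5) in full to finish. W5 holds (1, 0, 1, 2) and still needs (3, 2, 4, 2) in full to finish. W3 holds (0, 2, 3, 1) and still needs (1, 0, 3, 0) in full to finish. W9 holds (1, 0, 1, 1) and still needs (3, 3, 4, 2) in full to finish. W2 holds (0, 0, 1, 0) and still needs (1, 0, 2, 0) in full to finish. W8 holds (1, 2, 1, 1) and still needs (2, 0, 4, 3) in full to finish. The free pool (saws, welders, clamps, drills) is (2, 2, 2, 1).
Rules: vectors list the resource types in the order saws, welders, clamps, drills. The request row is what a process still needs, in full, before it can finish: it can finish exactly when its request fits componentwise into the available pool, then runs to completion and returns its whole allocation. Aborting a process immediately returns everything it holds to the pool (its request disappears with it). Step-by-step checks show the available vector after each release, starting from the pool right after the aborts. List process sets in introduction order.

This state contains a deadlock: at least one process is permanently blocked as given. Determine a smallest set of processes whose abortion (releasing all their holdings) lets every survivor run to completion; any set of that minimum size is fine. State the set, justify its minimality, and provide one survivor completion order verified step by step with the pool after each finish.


Abort W5.
Key observation: before aborting W5, W9 was permanently blocked — no order could ever run it; afterwards it completes at step 3.
Why nothing smaller works: aborting no one leaves the state deadlocked as given.
One survivor order: W2, W3, W9, W1, W8. Verifying each step (post-abort pool first):
  pool = (3, 2, 3, 3)
  run W2 (needs (1, 0, 2, 0), free (3, 2, 3, 3)); after release of (0, 0, 1, 0) the pool is (3, 2, 4, 3)
  run W3 (needs (1, 0, 3, 0), free (3, 2, 4, 3)); after release of (0, 2, 3, 1) the pool is (3, 4, 7, 4)
  run W9 (needs (3, 3, 4, 2), free (3, 4, 7, 4)); after release of (1, 0, 1, 1) the pool is (4, 4, 8, 5)
  run W1 (needs (3, 1, 0, 5), free (4, 4, 8, 5)); after release of (1, 1, 1, 2) the pool is (5, 5, 9, 7)
  run W8 (needs (2, 0, 4, 3), free (5, 5, 9, 7)); after release of (1, 2, 1, 1) the pool is (6, 7, 10, 8)


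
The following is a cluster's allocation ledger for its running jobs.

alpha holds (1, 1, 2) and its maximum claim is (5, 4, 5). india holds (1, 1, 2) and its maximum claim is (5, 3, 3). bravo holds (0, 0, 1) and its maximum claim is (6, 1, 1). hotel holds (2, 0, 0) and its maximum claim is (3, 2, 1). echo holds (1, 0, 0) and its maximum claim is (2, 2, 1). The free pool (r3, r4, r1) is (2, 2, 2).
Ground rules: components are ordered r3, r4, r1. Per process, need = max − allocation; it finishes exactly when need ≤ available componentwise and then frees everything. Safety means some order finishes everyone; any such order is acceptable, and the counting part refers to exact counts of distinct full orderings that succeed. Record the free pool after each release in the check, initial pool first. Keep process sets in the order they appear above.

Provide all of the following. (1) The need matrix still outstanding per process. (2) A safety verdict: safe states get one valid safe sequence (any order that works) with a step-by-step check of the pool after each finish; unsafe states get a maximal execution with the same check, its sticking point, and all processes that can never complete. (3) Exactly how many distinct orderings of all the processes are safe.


(1) Outstanding need per process (order r3, r4, r1):
  alpha: (4, 3, 3)
  india: (4, 2, 1)
  bravo: (6, 1, 0)
  hotel: (1, 2, 1)
  echo: (1, 2, 1)
(2) SAFE, for example via the order echo, hotel, india, alpha, bravo.
Key observation: echo marks the first exact bind of the order: its need (1, 2, 1) fits the free (2, 2, 2) with zero slack on a requested resource.
Check, step by step:
  pool = (2, 2, 2)
  echo: need (1, 2, 1) fits (2, 2, 2); releases (1, 0, 0), pool now (3, 2, 2)
  hotel: need (1, 2, 1) fits (3, 2, 2); releases (2, 0, 0), pool now (5, 2, 2)
  india: need (4, 2, 1) fits (5, 2, 2); releases (1, 1, 2), pool now (6, 3, 4)
  alpha: need (4, 3, 3) fits (6, 3, 4); releases (1, 1, 2), pool now (7, 4, 6)
  bravo: need (6, 1, 0) fits (7, 4, 6); releases (0, 0, 1), pool now (7, 4, 7)
(3) Precisely 8 of the possible complete orderings are safe sequences.


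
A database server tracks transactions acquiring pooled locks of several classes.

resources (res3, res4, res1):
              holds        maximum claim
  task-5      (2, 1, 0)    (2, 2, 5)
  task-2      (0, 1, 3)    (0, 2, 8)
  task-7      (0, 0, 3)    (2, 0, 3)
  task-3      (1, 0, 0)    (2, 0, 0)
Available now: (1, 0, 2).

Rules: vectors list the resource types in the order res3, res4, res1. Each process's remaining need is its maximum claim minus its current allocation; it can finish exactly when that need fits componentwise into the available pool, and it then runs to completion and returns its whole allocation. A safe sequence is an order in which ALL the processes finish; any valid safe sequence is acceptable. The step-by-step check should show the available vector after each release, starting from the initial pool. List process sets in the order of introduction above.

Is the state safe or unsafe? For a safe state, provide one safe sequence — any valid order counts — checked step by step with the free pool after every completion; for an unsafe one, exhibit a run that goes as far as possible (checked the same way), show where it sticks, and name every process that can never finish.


The state is UNSAFE.
Key observation: even finishing task-3, task-7 leaves just (2, 0, 5) free — too little res4 for any of the remaining processes.
Going as far as possible: task-3, task-7; after that, nothing fits. Walking it through:
  pool = (1, 0, 2)
  task-3 needs (1, 0, 0) <= (1, 0, 2) -> finishes; pool += (1, 0, 0) = (2, 0, 2)
  task-7 needs (2, 0, 0) <= (2, 0, 2) -> finishes; pool += (0, 0, 3) = (2, 0, 5)
  task-5 still needs (0, 1, 5) but only (2, 0, 5) is free — short on res4
  task-2 still needs (0, 1, 5) but only (2, 0, 5) is free — short on res4
Never able to finish: task-5 and task-2.


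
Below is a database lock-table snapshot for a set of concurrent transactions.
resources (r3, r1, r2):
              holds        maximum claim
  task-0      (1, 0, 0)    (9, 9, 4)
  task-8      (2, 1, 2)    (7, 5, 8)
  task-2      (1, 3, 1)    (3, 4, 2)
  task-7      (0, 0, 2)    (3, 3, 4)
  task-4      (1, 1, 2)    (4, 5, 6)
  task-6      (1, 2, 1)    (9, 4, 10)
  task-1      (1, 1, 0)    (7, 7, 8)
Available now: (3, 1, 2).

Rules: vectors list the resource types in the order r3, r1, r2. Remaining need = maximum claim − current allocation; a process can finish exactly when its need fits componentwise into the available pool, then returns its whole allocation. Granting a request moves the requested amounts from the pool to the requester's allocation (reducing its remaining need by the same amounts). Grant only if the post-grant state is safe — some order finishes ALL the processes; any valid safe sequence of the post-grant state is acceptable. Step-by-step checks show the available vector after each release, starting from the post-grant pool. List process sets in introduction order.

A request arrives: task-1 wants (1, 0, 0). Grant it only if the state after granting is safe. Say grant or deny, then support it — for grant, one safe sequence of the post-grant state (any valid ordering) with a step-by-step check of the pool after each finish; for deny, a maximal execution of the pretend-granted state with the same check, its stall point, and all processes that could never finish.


DENY. Granting would leave the state unsafe.
Key observation: after task-2, task-7, task-4 complete, (4, 5, 7) is the best the pool ever gets, yet each leftover process wants more r3.
After a pretend grant, a maximal execution: task-2, task-7, task-4 — then nothing else fits. Walking it through:
  pool = (2, 1, 2)
  run task-2 (needs (2, 1, 1), free (2, 1, 2)); after release of (1, 3, 1) the pool is (3, 4, 3)
  run task-7 (needs (3, 3, 2), free (3, 4, 3)); after release of (0, 0, 2) the pool is (3, 4, 5)
  run task-4 (needs (3, 4, 4), free (3, 4, 5)); after release of (1, 1, 2) the pool is (4, 5, 7)
  blocked: task-0 wants (8, 9, 4), pool (4, 5, 7) — not enough r3 and r1
  blocked: task-8 wants (5, 4, 6), pool (4, 5, 7) — not enough r3
  blocked: task-6 wants (8, 2, 9), pool (4, 5, 7) — not enough r3 and r2
  blocked: task-1 wants (5, 6, 8), pool (4, 5, 7) — not enough r3, r1 and r2
Post-grant, the permanently blocked set is task-0, task-8, task-6 and task-1.


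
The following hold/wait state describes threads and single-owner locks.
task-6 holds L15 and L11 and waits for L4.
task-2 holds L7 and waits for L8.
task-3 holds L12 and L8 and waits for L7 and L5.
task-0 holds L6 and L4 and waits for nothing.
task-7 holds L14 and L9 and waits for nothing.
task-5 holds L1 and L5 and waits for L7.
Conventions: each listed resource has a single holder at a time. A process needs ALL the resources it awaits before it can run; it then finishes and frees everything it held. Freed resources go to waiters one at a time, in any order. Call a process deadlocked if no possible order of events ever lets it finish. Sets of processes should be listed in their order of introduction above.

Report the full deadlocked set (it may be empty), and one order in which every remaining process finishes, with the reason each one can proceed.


Deadlocked: task-2, task-3 and task-5.
Key observation: the waits loop around task-2 -> task-3 -> task-2 with no way out; task-5 is caught in further circular waits.
A valid finishing order for the others: task-7, task-0, task-6.
Check, step by step:
  task-7 waits on nothing -> runs at once and releases L14 and L9
  task-0 waits on nothing -> runs at once and releases L6 and L4
  task-6 waits on L4 — all released -> runs and releases L15 and L11


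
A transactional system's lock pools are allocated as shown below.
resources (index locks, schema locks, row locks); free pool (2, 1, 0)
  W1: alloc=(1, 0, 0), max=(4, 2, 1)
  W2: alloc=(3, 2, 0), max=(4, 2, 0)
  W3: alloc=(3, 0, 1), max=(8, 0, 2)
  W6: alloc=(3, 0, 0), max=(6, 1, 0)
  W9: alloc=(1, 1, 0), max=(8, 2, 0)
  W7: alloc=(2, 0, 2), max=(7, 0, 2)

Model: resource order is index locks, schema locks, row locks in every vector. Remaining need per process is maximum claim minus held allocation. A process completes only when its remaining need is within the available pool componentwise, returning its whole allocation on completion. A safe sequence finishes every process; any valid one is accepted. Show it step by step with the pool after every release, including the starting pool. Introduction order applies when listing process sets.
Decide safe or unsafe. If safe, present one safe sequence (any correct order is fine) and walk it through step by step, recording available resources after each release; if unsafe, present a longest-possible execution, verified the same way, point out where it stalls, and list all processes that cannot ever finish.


The state is SAFE; one workable sequence: W2, W7, W6, W1, W9, W3.
Key observation: the first exact fit in this order is W7 — it needs (5, 0, 0) with (5, 3, 0) free, meeting a requested resource to the last unit.
Verifying each step:
  pool = (2, 1, 0)
  W2 needs (1, 0, 0) <= (2, 1, 0) -> finishes; pool += (3, 2, 0) = (5, 3, 0)
  W7 needs (5, 0, 0) <= (5, 3, 0) -> finishes; pool += (2, 0, 2) = (7, 3, 2)
  W6 needs (3, 1, 0) <= (7, 3, 2) -> finishes; pool += (3, 0, 0) = (10, 3, 2)
  W1 needs (3, 2, 1) <= (10, 3, 2) -> finishes; pool += (1, 0, 0) = (11, 3, 2)
  W9 needs (7, 1, 0) <= (11, 3, 2) -> finishes; pool += (1, 1, 0) = (12, 4, 2)
  W3 needs (5, 0, 1) <= (12, 4, 2) -> finishes; pool += (3, 0, 1) = (15, 4, 3)


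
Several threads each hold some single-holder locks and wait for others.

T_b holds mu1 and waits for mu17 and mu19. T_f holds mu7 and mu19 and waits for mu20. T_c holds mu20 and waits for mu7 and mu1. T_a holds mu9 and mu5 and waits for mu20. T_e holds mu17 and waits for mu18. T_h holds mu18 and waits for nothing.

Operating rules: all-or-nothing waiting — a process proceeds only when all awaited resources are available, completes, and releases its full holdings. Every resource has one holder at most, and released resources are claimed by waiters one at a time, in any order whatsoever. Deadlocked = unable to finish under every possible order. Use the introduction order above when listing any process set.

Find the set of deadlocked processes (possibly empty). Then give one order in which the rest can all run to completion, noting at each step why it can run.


The deadlocked set is T_b, T_f, T_c and T_a.
Key observation: the knot is the closed ring of waits T_b -> T_f -> T_c -> T_b; T_a waits into the deadlock from upstream.
A valid finishing order for the others: T_h, T_e.
Step-by-step check:
  run T_h (it waits on nothing); releases mu18
  T_e waits on mu18 — all released -> runs and releases mu17


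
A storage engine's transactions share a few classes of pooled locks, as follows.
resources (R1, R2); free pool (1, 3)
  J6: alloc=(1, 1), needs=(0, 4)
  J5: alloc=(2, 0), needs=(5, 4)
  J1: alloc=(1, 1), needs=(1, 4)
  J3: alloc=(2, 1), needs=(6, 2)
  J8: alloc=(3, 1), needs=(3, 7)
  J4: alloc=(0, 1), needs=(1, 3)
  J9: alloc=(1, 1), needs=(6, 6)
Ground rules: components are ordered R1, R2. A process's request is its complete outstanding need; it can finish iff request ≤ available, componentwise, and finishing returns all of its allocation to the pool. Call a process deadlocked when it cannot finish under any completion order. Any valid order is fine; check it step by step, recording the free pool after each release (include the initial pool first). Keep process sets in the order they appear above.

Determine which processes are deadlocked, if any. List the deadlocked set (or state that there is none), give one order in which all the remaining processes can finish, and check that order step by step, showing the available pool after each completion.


Deadlocked: J5, J3, J8 and J9.
Key observation: after J4, J6, J1 the pool peaks at (3, 6), and each blocked process is short somewhere: J5 on R1; J3 on R1; J8 on R2; J9 on R1.
The rest can finish in the order J4, J6, J1. Check, step by step:
  pool = (1, 3)
  J4: need (1, 3) fits (1, 3); releases (0, 1), pool now (1, 4)
  J6: need (0, 4) fits (1, 4); releases (1, 1), pool now (2, 5)
  J1: need (1, 4) fits (2, 5); releases (1, 1), pool now (3, 6)
The stuck group stays short no matter what:
  blocked: J5 wants (5, 4), pool (3, 6) — not enough R1
  blocked: J3 wants (6, 2), pool (3, 6) — not enough R1
  blocked: J8 wants (3, 7), pool (3, 6) — not enough R2
  blocked: J9 wants (6, 6), pool (3, 6) — not enough R1


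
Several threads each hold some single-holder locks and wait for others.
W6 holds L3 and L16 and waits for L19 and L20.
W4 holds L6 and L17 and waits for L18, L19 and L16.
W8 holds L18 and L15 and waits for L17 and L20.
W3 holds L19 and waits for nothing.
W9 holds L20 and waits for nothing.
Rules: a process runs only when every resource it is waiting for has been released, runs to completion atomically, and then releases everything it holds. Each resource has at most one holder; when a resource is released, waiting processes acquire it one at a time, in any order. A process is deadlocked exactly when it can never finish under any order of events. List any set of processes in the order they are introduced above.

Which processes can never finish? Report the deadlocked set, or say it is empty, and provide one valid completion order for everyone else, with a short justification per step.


Deadlocked set: W4 and W8.
Key observation: the cycle W4 -> W8 -> W4 can never break — each member waits on the next; no other process is dragged down with it.
One completion order for the rest: W3, W9, W6.
Walking it through:
  W3 waits on nothing -> runs at once and releases L19
  W9 waits on nothing -> runs at once and releases L20
  W6 waits on L19 and L20 — all released -> runs and releases L3 and L16


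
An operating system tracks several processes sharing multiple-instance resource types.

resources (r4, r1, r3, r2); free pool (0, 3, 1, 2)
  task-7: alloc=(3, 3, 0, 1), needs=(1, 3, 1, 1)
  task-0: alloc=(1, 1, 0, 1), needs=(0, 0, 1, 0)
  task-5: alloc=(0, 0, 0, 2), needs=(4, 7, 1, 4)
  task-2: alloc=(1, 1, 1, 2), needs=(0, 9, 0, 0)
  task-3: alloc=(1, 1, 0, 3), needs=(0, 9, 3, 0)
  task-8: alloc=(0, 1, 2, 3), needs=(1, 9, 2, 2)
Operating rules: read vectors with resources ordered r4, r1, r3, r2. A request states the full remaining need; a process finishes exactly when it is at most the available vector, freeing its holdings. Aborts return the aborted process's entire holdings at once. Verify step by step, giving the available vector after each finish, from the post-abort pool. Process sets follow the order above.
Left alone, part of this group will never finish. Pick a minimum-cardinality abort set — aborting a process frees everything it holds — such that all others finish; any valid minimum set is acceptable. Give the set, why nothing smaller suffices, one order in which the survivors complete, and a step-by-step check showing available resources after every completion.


Abort task-3 and task-8.
Key observation: no ordering could ever have run task-2 before the abort of task-3 and task-8; with (1, 2, 2, 6) back in the pool it fits at step 4.
No one abort is enough; case by case: task-7 alone leaves task-2 blocked (short on r1); task-0 alone leaves task-2 blocked (short on r1); task-5 alone leaves task-2 blocked (short on r1); task-2 alone leaves task-3 blocked (short on r1 and r3); task-3 alone leaves task-2 blocked (short on r1); task-8 alone leaves task-2 blocked (short on r1).
The survivors complete as task-0, task-7, task-5, task-2. Step-by-step check (starting from the post-abort pool):
  pool = (1, 5, 3, 8)
  run task-0 (needs (0, 0, 1, 0), free (1, 5, 3, 8)); after release of (1, 1, 0, 1) the pool is (2, 6, 3, 9)
  run task-7 (needs (1, 3, 1, 1), free (2, 6, 3, 9)); after release of (3, 3, 0, 1) the pool is (5, 9, 3, 10)
  run task-5 (needs (4, 7, 1, 4), free (5, 9, 3, 10)); after release of (0, 0, 0, 2) the pool is (5, 9, 3, 12)
  run task-2 (needs (0, 9, 0, 0), free (5, 9, 3, 12)); after release of (1, 1, 1, 2) the pool is (6, 10, 4, 14)


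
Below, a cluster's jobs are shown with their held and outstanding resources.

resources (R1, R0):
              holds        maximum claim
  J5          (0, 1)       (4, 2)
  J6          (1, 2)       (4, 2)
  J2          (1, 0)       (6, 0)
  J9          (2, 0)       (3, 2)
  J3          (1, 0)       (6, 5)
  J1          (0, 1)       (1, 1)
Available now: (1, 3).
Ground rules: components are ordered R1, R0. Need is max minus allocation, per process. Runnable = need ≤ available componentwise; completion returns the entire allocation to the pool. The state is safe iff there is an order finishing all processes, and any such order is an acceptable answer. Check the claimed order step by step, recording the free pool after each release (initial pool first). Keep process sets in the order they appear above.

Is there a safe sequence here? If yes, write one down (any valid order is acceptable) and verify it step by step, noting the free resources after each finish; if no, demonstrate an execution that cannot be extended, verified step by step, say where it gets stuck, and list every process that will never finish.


UNSAFE.
Key observation: even finishing J1, J9, J6, J5 leaves just (4, 7) free — too little R1 for any of the remaining processes.
A maximal execution: J1, J9, J6, J5 — then nothing else fits. Walking it through:
  pool = (1, 3)
  run J1 (needs (1, 0), free (1, 3)); after release of (0, 1) the pool is (1, 4)
  run J9 (needs (1, 2), free (1, 4)); after release of (2, 0) the pool is (3, 4)
  run J6 (needs (3, 0), free (3, 4)); after release of (1, 2) the pool is (4, 6)
  run J5 (needs (4, 1), free (4, 6)); after release of (0, 1) the pool is (4, 7)
  J2 cannot run: need (5, 0) vs free (4, 7) (insufficient R1)
  J3 cannot run: need (5, 5) vs free (4, 7) (insufficient R1)
Processes that can never finish: J2 and J3.


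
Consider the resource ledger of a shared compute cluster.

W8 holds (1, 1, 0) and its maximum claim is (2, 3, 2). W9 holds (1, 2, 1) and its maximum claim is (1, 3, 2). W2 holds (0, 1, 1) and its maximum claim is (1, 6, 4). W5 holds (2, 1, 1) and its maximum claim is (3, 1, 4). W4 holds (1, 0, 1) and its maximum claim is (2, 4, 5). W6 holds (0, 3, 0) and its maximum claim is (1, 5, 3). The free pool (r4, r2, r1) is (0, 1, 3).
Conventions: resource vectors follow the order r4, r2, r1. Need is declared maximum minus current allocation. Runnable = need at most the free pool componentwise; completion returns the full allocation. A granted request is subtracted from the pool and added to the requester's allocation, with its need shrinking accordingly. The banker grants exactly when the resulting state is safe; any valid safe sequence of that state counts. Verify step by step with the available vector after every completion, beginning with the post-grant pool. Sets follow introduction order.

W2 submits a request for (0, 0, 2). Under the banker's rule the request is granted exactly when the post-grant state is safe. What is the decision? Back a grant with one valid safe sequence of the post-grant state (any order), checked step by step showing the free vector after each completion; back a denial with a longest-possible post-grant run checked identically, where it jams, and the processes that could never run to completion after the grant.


DENY. Granting would leave the state unsafe.
Key observation: after W9, W8 the pool peaks at (2, 4, 2), and each blocked process is short somewhere: W2 on r2; W5 on r1; W4 on r1; W6 on r1.
After a pretend grant, a maximal execution: W9, W8 — then nothing else fits. Check, step by step:
  pool = (0, 1, 1)
  W9 needs (0, 1, 1) <= (0, 1, 1) -> finishes; pool += (1, 2, 1) = (1, 3, 2)
  W8 needs (1, 2, 2) <= (1, 3, 2) -> finishes; pool += (1, 1, 0) = (2, 4, 2)
  W2 cannot run: need (1, 5, 1) vs free (2, 4, 2) (insufficient r2)
  W5 cannot run: need (1, 0, 3) vs free (2, 4, 2) (insufficient r1)
  W4 cannot run: need (1, 4, 4) vs free (2, 4, 2) (insufficient r1)
  W6 cannot run: need (1, 2, 3) vs free (2, 4, 2) (insufficient r1)
Post-grant, the permanently blocked set is W2, W5, W4 and W6.


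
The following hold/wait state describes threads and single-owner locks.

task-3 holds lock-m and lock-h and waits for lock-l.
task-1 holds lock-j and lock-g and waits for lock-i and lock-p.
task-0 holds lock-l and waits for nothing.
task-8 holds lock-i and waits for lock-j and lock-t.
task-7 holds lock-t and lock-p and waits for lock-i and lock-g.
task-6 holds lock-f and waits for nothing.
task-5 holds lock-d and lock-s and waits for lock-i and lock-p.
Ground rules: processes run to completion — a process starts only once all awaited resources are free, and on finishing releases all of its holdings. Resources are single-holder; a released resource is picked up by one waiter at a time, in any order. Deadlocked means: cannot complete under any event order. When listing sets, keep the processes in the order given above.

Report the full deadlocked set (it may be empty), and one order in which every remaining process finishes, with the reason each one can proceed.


Deadlocked: task-1, task-8, task-7 and task-5.
Key observation: the waits loop around task-1 -> task-8 -> task-1 with no way out; task-7 is caught in further circular waits and task-5 waits into the deadlock from upstream.
A valid finishing order for the others: task-0, task-3, task-6.
Check, step by step:
  task-0 waits on nothing -> runs at once and releases lock-l
  task-3 waits on lock-l — all released -> runs and releases lock-m and lock-h
  task-6 waits on nothing -> runs at once and releases lock-f


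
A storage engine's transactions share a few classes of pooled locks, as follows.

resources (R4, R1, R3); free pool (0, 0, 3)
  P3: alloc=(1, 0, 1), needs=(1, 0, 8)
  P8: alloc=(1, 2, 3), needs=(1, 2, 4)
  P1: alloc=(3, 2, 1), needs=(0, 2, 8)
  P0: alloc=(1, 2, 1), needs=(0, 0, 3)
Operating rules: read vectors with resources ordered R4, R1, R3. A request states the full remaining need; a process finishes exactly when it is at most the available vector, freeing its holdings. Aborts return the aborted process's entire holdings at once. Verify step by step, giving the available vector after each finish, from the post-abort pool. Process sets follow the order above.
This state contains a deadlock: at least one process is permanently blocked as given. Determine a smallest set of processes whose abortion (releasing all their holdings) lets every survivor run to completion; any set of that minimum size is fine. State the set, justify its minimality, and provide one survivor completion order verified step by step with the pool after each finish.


Minimum abort set: P1.
Key observation: P3 could never have finished before the abort; with (3, 2, 1) returned by P1, it fits at step 3.
Minimality: the empty abort set fails — the state is deadlocked as it stands.
The survivors complete as P0, P8, P3. Check, step by step (starting from the post-abort pool):
  pool = (3, 2, 4)
  P0 needs (0, 0, 3) <= (3, 2, 4) -> finishes; pool += (1, 2, 1) = (4, 4, 5)
  P8 needs (1, 2, 4) <= (4, 4, 5) -> finishes; pool += (1, 2, 3) = (5, 6, 8)
  P3 needs (1, 0, 8) <= (5, 6, 8) -> finishes; pool += (1, 0, 1) = (6, 6, 9)


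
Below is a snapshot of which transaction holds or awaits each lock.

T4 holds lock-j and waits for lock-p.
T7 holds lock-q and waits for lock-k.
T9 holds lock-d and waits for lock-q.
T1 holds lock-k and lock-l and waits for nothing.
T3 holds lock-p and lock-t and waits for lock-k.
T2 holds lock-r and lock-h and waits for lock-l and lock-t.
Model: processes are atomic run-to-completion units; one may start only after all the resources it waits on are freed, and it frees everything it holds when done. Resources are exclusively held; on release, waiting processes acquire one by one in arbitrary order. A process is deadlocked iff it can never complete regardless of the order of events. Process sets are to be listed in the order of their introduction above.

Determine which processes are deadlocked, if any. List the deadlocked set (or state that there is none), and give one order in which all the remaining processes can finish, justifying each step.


Nothing here is deadlocked.
Key observation: there is no circular wait here — follow any chain and it reaches a process that is free to run now.
A valid finishing order for the others: T1, T7, T9, T3, T4, T2.
Step-by-step check:
  T1: no waits; runs immediately, freeing lock-k and lock-l
  run T7 (all its waits — lock-k — are resolved); releases lock-q
  run T9 (all its waits — lock-q — are resolved); releases lock-d
  run T3 (all its waits — lock-k — are resolved); releases lock-p and lock-t
  run T4 (all its waits — lock-p — are resolved); releases lock-j
  run T2 (all its waits — lock-l and lock-t — are resolved); releases lock-r and lock-h


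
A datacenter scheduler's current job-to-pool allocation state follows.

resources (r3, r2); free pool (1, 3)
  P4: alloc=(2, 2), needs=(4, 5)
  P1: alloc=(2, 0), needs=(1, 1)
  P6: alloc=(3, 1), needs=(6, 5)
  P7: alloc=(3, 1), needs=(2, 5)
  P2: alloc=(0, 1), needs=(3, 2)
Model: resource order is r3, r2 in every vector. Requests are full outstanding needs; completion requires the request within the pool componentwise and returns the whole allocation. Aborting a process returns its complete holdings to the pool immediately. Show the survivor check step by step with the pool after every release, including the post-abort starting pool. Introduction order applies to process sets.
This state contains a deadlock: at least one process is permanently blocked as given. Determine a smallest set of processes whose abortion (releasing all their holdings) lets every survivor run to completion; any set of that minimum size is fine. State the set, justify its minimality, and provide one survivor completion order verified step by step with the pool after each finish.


Abort P4.
Key observation: the returned (2, 2) from P4 is what brings P7 — unrunnable before, under any order — into play at step 2.
Minimality: the empty abort set fails — the state is deadlocked as it stands.
One survivor order: P1, P7, P6, P2. Walking it through (post-abort pool first):
  pool = (3, 5)
  P1: need (1, 1) fits (3, 5); releases (2, 0), pool now (5, 5)
  P7: need (2, 5) fits (5, 5); releases (3, 1), pool now (8, 6)
  P6: need (6, 5) fits (8, 6); releases (3, 1), pool now (11, 7)
  P2: need (3, 2) fits (11, 7); releases (0, 1), pool now (11, 8)


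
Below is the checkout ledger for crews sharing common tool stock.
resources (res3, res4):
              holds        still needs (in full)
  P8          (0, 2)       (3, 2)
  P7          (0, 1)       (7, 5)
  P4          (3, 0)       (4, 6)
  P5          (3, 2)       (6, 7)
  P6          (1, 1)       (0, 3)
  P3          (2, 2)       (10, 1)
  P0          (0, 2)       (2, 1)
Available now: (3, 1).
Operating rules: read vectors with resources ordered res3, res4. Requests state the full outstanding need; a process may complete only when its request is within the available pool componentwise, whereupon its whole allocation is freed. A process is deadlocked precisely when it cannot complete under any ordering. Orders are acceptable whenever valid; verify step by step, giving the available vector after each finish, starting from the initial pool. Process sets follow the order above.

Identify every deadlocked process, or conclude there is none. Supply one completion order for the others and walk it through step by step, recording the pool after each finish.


The deadlocked set is empty.
Key observation: no deadlock: P0 fits now, and the freed resources carry the rest through.
The rest can finish in the order P0, P8, P6, P4, P7, P5, P3. Check, step by step:
  pool = (3, 1)
  P0: need (2, 1) fits (3, 1); releases (0, 2), pool now (3, 3)
  P8: need (3, 2) fits (3, 3); releases (0, 2), pool now (3, 5)
  P6: need (0, 3) fits (3, 5); releases (1, 1), pool now (4, 6)
  P4: need (4, 6) fits (4, 6); releases (3, 0), pool now (7, 6)
  P7: need (7, 5) fits (7, 6); releases (0, 1), pool now (7, 7)
  P5: need (6, 7) fits (7, 7); releases (3, 2), pool now (10, 9)
  P3: need (10, 1) fits (10, 9); releases (2, 2), pool now (12, 11)


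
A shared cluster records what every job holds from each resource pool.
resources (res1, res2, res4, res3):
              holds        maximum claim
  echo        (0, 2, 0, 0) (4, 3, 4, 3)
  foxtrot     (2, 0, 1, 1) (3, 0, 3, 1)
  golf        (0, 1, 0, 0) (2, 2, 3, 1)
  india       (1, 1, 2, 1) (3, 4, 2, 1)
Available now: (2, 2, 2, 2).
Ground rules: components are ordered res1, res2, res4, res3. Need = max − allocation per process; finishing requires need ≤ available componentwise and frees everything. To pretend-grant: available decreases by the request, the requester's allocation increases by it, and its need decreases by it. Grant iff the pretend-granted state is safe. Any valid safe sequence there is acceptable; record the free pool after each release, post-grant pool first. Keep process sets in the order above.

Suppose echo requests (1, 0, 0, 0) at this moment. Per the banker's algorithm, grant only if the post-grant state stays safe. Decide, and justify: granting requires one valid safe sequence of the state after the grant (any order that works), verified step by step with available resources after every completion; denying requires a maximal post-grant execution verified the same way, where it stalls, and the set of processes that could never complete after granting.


GRANT. The post-grant state is safe; one safe sequence: foxtrot, golf, india, echo.
Key observation: the grant leaves (1, 2, 2, 2) free — enough for foxtrot, whose release restarts the cascade.
Verifying the post-grant state step by step:
  pool = (1, 2, 2, 2)
  foxtrot: need (1, 0, 2, 0) fits (1, 2, 2, 2); releases (2, 0, 1, 1), pool now (3, 2, 3, 3)
  golf: need (2, 1, 3, 1) fits (3, 2, 3, 3); releases (0, 1, 0, 0), pool now (3, 3, 3, 3)
  india: need (2, 3, 0, 0) fits (3, 3, 3, 3); releases (1, 1, 2, 1), pool now (4, 4, 5, 4)
  echo: need (3, 1, 4, 3) fits (4, 4, 5, 4); releases (1, 2, 0, 0), pool now (5, 6, 5, 4)


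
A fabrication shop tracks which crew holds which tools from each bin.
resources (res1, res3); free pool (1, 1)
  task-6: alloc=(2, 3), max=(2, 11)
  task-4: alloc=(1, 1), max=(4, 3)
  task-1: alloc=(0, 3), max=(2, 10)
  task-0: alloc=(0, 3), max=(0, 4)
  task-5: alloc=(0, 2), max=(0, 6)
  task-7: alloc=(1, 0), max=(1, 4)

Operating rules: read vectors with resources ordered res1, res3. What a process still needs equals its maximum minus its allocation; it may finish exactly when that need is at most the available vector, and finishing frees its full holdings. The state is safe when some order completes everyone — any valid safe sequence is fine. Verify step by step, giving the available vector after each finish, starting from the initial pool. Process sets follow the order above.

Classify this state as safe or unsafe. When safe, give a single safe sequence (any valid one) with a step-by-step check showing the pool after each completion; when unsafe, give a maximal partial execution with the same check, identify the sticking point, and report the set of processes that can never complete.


UNSAFE — no complete ordering exists.
Key observation: after task-0, task-7, task-5 the pool peaks at (2, 6), and each blocked process is short somewhere: task-6 on res3; task-4 on res1; task-1 on res3.
A maximal execution: task-0, task-7, task-5 — then nothing else fits. Check, step by step:
  pool = (1, 1)
  task-0: need (0, 1) fits (1, 1); releases (0, 3), pool now (1, 4)
  task-7: need (0, 4) fits (1, 4); releases (1, 0), pool now (2, 4)
  task-5: need (0, 4) fits (2, 4); releases (0, 2), pool now (2, 6)
  task-6 cannot run: need (0, 8) vs free (2, 6) (insufficient res3)
  task-4 cannot run: need (3, 2) vs free (2, 6) (insufficient res1)
  task-1 cannot run: need (2, 7) vs free (2, 6) (insufficient res3)
Permanently blocked: task-6, task-4 and task-1.


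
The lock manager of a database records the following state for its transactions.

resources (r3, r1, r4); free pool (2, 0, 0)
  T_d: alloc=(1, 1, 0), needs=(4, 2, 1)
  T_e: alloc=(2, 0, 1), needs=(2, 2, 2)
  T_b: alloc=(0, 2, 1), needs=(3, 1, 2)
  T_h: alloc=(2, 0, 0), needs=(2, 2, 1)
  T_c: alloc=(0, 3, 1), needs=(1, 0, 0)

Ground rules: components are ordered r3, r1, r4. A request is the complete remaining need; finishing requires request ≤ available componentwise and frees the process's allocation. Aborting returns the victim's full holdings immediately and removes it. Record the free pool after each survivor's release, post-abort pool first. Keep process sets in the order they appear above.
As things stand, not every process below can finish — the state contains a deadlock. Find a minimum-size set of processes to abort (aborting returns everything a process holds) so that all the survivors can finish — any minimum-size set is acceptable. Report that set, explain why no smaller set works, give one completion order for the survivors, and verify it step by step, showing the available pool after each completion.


The answer: abort T_b.
Key observation: the returned (0, 2, 1) from T_b is what brings T_e — unrunnable before, under any order — into play at step 2.
No smaller set exists: with zero aborts the deadlock remains.
Survivors finish in the order: T_c, T_e, T_h, T_d. Walking it through (pool after the aborts first):
  pool = (2, 2, 1)
  run T_c (needs (1, 0, 0), free (2, 2, 1)); after release of (0, 3, 1) the pool is (2, 5, 2)
  run T_e (needs (2, 2, 2), free (2, 5, 2)); after release of (2, 0, 1) the pool is (4, 5, 3)
  run T_h (needs (2, 2, 1), free (4, 5, 3)); after release of (2, 0, 0) the pool is (6, 5, 3)
  run T_d (needs (4, 2, 1), free (6, 5, 3)); after release of (1, 1, 0) the pool is (7, 6, 3)


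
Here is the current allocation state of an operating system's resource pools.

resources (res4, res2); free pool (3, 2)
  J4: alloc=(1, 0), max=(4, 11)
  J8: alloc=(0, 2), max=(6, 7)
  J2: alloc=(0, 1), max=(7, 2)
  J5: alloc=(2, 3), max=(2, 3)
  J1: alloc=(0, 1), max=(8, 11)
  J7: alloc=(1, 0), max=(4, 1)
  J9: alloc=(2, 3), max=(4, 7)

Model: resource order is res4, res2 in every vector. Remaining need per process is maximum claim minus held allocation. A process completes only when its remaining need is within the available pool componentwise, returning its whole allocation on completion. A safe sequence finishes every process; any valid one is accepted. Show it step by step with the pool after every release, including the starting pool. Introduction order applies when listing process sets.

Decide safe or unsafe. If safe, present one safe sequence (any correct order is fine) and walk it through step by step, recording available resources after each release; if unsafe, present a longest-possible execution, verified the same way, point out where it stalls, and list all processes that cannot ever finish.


SAFE — a valid safe sequence is J5, J7, J8, J9, J2, J1, J4.
Key observation: J8 is the earliest step where a requested resource binds exactly: need (6, 5), pool (6, 5) at its turn.
Walking it through:
  pool = (3, 2)
  J5: need (0, 0) fits (3, 2); releases (2, 3), pool now (5, 5)
  J7: need (3, 1) fits (5, 5); releases (1, 0), pool now (6, 5)
  J8: need (6, 5) fits (6, 5); releases (0, 2), pool now (6, 7)
  J9: need (2, 4) fits (6, 7); releases (2, 3), pool now (8, 10)
  J2: need (7, 1) fits (8, 10); releases (0, 1), pool now (8, 11)
  J1: need (8, 10) fits (8, 11); releases (0, 1), pool now (8, 12)
  J4: need (3, 11) fits (8, 12); releases (1, 0), pool now (9, 12)
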